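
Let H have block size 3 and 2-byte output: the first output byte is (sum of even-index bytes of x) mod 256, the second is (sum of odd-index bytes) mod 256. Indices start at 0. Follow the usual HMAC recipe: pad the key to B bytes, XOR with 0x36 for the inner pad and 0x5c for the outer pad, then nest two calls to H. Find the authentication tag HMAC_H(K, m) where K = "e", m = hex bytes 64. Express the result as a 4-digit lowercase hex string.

Key "e" = 65 is 1 byte ≤ B = 3; zero-pad to 3 bytes: K' = 65 00 00.
K' ⊕ ipad = 53 36 36.  K' ⊕ opad = 39 5c 5c.
Inner input = (K'⊕ipad) ∥ m = 53 36 36 ∥ 64.
Inner hash: even-index sum = 137 mod 256 = 137; odd-index sum = 154 mod 256 = 154 → 89 9a.
Outer input = (K'⊕opad) ∥ inner = 39 5c 5c ∥ 89 9a.
Outer hash (tag): even-index sum = 303 mod 256 = 47; odd-index sum = 229 mod 256 = 229 → 2f e5.

2fe5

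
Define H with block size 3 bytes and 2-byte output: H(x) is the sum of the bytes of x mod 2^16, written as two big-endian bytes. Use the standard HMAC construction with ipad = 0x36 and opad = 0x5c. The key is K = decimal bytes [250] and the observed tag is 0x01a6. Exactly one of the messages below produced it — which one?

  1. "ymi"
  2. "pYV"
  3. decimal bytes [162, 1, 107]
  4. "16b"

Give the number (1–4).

3

Key decimal bytes [250] = fa is 1 byte ≤ B = 3; zero-pad to 3 bytes: K' = fa 00 00.
K' ⊕ ipad = cc 36 36; K' ⊕ opad = a6 5c 5c.
m1: inner = H(cc 36 36 79 6d 69) = 02 87; tag = H(a6 5c 5c 02 87) = 01e7
m2: inner = H(cc 36 36 70 59 56) = 02 57; tag = H(a6 5c 5c 02 57) = 01b7
m3: inner = H(cc 36 36 a2 01 6b) = 02 46; tag = H(a6 5c 5c 02 46) = 01a6 ← matches
m4: inner = H(cc 36 36 31 36 62) = 02 01; tag = H(a6 5c 5c 02 01) = 0161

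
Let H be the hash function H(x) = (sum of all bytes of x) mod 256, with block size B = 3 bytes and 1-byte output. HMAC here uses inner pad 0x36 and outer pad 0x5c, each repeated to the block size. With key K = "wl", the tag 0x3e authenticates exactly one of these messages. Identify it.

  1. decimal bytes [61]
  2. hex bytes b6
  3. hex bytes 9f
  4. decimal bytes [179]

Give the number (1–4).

2

Key "wl" = 77 6c is 2 bytes ≤ B = 3; zero-pad to 3 bytes: K' = 77 6c 00.
K' ⊕ ipad = 41 5a 36; K' ⊕ opad = 2b 30 5c.
m1: inner = H(41 5a 36 3d) = 0e; tag = H(2b 30 5c 0e) = c5
m2: inner = H(41 5a 36 b6) = 87; tag = H(2b 30 5c 87) = 3e ← matches
m3: inner = H(41 5a 36 9f) = 70; tag = H(2b 30 5c 70) = 27
m4: inner = H(41 5a 36 b3) = 84; tag = H(2b 30 5c 84) = 3b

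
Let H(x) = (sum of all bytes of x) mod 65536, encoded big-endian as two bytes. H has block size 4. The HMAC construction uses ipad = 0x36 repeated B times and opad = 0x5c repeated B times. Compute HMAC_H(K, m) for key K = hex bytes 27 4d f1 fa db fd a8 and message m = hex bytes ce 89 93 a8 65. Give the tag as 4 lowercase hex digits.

Key hex bytes 27 4d f1 fa db fd a8 is 7 bytes > B = 4, so hash it first: H(key) = 04 df, then zero-pad to 4 bytes: K' = 04 df 00 00.
K' ⊕ ipad = 32 e9 36 36.  K' ⊕ opad = 58 83 5c 5c.
Inner input = (K'⊕ipad) ∥ m = 32 e9 36 36 ∥ ce 89 93 a8 65.
Inner hash: sum = 50+233+54+54+206+137+147+168+101 = 1150 → 04 7e.
Outer input = (K'⊕opad) ∥ inner = 58 83 5c 5c ∥ 04 7e.
Outer hash (tag): sum = 88+131+92+92+4+126 = 533 → 02 15.

0215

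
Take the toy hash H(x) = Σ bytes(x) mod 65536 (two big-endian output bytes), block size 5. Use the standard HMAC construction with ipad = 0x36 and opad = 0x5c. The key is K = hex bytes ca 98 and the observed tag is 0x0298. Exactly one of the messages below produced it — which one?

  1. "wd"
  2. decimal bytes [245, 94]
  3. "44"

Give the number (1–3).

1

Key hex bytes ca 98 is 2 bytes ≤ B = 5; zero-pad to 5 bytes: K' = ca 98 00 00 00.
K' ⊕ ipad = fc ae 36 36 36; K' ⊕ opad = 96 c4 5c 5c 5c.
m1: inner = H(fc ae 36 36 36 77 64) = 03 27; tag = H(96 c4 5c 5c 5c 03 27) = 0298 ← matches
m2: inner = H(fc ae 36 36 36 f5 5e) = 03 9f; tag = H(96 c4 5c 5c 5c 03 9f) = 0310
m3: inner = H(fc ae 36 36 36 34 34) = 02 b4; tag = H(96 c4 5c 5c 5c 02 b4) = 0324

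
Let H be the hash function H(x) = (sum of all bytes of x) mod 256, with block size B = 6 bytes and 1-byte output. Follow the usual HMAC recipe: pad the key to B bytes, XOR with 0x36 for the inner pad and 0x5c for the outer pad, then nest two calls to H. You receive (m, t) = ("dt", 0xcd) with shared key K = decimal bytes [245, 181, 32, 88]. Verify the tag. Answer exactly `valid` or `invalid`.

invalid

Key decimal bytes [245, 181, 32, 88] = f5 b5 20 58 is 4 bytes ≤ B = 6; zero-pad to 6 bytes: K' = f5 b5 20 58 00 00.
K' ⊕ ipad = c3 83 16 6e 36 36; K' ⊕ opad = a9 e9 7c 04 5c 5c.
Inner hash: sum = 195+131+22+110+54+54+100+116 = 782; mod 256 = 14 → 0e.
Outer hash (recomputed tag): sum = 169+233+124+4+92+92+14 = 728; mod 256 = 216 → d8.
Recomputed tag = d8; claimed = cd → mismatch.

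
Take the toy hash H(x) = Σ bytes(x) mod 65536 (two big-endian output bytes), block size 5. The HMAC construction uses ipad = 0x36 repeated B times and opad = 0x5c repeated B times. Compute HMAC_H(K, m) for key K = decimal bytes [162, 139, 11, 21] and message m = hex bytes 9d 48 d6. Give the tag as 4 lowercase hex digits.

0376

Key decimal bytes [162, 139, 11, 21] = a2 8b 0b 15 is 4 bytes ≤ B = 5; zero-pad to 5 bytes: K' = a2 8b 0b 15 00.
K' ⊕ ipad = 94 bd 3d 23 36.  K' ⊕ opad = fe d7 57 49 5c.
Inner input = (K'⊕ipad) ∥ m = 94 bd 3d 23 36 ∥ 9d 48 d6.
Inner hash: sum = 148+189+61+35+54+157+72+214 = 930 → 03 a2.
Outer input = (K'⊕opad) ∥ inner = fe d7 57 49 5c ∥ 03 a2.
Outer hash (tag): sum = 254+215+87+73+92+3+162 = 886 → 03 76.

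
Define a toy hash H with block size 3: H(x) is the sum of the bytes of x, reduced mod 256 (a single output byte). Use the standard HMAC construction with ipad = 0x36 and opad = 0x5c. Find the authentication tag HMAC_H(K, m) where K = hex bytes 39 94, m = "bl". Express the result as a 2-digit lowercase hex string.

3e

Key hex bytes 39 94 is 2 bytes ≤ B = 3; zero-pad to 3 bytes: K' = 39 94 00.
K' ⊕ ipad = 0f a2 36.  K' ⊕ opad = 65 c8 5c.
Inner input = (K'⊕ipad) ∥ m = 0f a2 36 ∥ 62 6c.
Inner hash: sum = 15+162+54+98+108 = 437; mod 256 = 181 → b5.
Outer input = (K'⊕opad) ∥ inner = 65 c8 5c ∥ b5.
Outer hash (tag): sum = 101+200+92+181 = 574; mod 256 = 62 → 3e.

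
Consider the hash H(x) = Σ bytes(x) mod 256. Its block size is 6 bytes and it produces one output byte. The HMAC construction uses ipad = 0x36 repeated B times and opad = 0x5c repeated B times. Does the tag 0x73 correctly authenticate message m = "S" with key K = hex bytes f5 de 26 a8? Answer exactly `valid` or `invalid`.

invalid

Key hex bytes f5 de 26 a8 is 4 bytes ≤ B = 6; zero-pad to 6 bytes: K' = f5 de 26 a8 00 00.
K' ⊕ ipad = c3 e8 10 9e 36 36; K' ⊕ opad = a9 82 7a f4 5c 5c.
Inner hash: sum = 195+232+16+158+54+54+83 = 792; mod 256 = 24 → 18.
Outer hash (recomputed tag): sum = 169+130+122+244+92+92+24 = 873; mod 256 = 105 → 69.
Recomputed tag = 69; claimed = 73 → mismatch.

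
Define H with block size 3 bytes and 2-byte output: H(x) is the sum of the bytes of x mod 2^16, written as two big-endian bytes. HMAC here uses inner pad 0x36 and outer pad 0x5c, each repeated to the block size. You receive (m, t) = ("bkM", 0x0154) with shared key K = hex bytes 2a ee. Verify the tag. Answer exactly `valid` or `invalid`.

invalid

Key hex bytes 2a ee is 2 bytes ≤ B = 3; zero-pad to 3 bytes: K' = 2a ee 00.
K' ⊕ ipad = 1c d8 36; K' ⊕ opad = 76 b2 5c.
Inner hash: sum = 28+216+54+98+107+77 = 580 → 02 44.
Outer hash (recomputed tag): sum = 118+178+92+2+68 = 458 → 01 ca.
Recomputed tag = 01ca; claimed = 0154 → mismatch.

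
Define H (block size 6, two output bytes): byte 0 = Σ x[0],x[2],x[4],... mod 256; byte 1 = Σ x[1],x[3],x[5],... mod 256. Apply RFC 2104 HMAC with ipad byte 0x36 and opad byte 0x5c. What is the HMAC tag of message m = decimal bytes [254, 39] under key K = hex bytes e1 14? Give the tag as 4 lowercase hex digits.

Key hex bytes e1 14 is 2 bytes ≤ B = 6; zero-pad to 6 bytes: K' = e1 14 00 00 00 00.
K' ⊕ ipad = d7 22 36 36 36 36.  K' ⊕ opad = bd 48 5c 5c 5c 5c.
Inner input = (K'⊕ipad) ∥ m = d7 22 36 36 36 36 ∥ fe 27.
Inner hash: even-index sum = 577 mod 256 = 65; odd-index sum = 181 mod 256 = 181 → 41 b5.
Outer input = (K'⊕opad) ∥ inner = bd 48 5c 5c 5c 5c ∥ 41 b5.
Outer hash (tag): even-index sum = 438 mod 256 = 182; odd-index sum = 437 mod 256 = 181 → b6 b5.

b6b5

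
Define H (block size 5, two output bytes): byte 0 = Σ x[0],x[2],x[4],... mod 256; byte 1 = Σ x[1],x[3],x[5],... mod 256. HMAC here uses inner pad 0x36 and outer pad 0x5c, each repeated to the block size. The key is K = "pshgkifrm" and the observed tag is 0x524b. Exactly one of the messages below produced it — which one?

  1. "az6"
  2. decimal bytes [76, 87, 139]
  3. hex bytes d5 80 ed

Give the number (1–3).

Key "pshgkifrm" = 70 73 68 67 6b 69 66 72 6d is 9 bytes > B = 5, so hash it first: H(key) = 16 b5, then zero-pad to 5 bytes: K' = 16 b5 00 00 00.
K' ⊕ ipad = 20 83 36 36 36; K' ⊕ opad = 4a e9 5c 5c 5c.
m1: inner = H(20 83 36 36 36 61 7a 36) = 06 50; tag = H(4a e9 5c 5c 5c 06 50) = 524b ← matches
m2: inner = H(20 83 36 36 36 4c 57 8b) = e3 90; tag = H(4a e9 5c 5c 5c e3 90) = 9228
m3: inner = H(20 83 36 36 36 d5 80 ed) = 0c 7b; tag = H(4a e9 5c 5c 5c 0c 7b) = 7d51

1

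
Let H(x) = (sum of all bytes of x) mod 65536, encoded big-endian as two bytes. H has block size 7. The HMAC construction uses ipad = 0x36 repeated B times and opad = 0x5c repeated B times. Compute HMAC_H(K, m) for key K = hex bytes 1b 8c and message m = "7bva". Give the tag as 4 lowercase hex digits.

Key hex bytes 1b 8c is 2 bytes ≤ B = 7; zero-pad to 7 bytes: K' = 1b 8c 00 00 00 00 00.
K' ⊕ ipad = 2d ba 36 36 36 36 36.  K' ⊕ opad = 47 d0 5c 5c 5c 5c 5c.
Inner input = (K'⊕ipad) ∥ m = 2d ba 36 36 36 36 36 ∥ 37 62 76 61.
Inner hash: sum = 45+186+54+54+54+54+54+55+98+118+97 = 869 → 03 65.
Outer input = (K'⊕opad) ∥ inner = 47 d0 5c 5c 5c 5c 5c ∥ 03 65.
Outer hash (tag): sum = 71+208+92+92+92+92+92+3+101 = 843 → 03 4b.

034b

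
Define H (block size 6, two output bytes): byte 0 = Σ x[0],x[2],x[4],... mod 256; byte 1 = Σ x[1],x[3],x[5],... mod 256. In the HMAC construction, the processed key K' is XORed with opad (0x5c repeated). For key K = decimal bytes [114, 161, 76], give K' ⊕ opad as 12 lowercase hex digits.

2efd105c5c5c

Key decimal bytes [114, 161, 76] = 72 a1 4c is 3 bytes ≤ B = 6; zero-pad to 6 bytes: K' = 72 a1 4c 00 00 00.
XOR each byte with 0x5c: 72⊕5c=2e, a1⊕5c=fd, 4c⊕5c=10, 00⊕5c=5c, 00⊕5c=5c, 00⊕5c=5c.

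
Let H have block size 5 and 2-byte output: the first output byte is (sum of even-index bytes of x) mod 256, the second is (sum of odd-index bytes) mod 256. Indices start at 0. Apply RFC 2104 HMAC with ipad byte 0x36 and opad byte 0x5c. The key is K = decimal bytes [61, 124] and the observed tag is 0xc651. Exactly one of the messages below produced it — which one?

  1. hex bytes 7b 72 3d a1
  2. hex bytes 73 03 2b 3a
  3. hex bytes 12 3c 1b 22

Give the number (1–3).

3

Key decimal bytes [61, 124] = 3d 7c is 2 bytes ≤ B = 5; zero-pad to 5 bytes: K' = 3d 7c 00 00 00.
K' ⊕ ipad = 0b 4a 36 36 36; K' ⊕ opad = 61 20 5c 5c 5c.
m1: inner = H(0b 4a 36 36 36 7b 72 3d a1) = 8a 38; tag = H(61 20 5c 5c 5c 8a 38) = 5106
m2: inner = H(0b 4a 36 36 36 73 03 2b 3a) = b4 1e; tag = H(61 20 5c 5c 5c b4 1e) = 3730
m3: inner = H(0b 4a 36 36 36 12 3c 1b 22) = d5 ad; tag = H(61 20 5c 5c 5c d5 ad) = c651 ← matches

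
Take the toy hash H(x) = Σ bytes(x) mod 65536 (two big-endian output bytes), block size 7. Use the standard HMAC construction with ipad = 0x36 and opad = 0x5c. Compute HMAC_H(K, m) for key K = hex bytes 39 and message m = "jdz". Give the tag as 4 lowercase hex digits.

032a

Key hex bytes 39 is 1 byte ≤ B = 7; zero-pad to 7 bytes: K' = 39 00 00 00 00 00 00.
K' ⊕ ipad = 0f 36 36 36 36 36 36.  K' ⊕ opad = 65 5c 5c 5c 5c 5c 5c.
Inner input = (K'⊕ipad) ∥ m = 0f 36 36 36 36 36 36 ∥ 6a 64 7a.
Inner hash: sum = 15+54+54+54+54+54+54+106+100+122 = 667 → 02 9b.
Outer input = (K'⊕opad) ∥ inner = 65 5c 5c 5c 5c 5c 5c ∥ 02 9b.
Outer hash (tag): sum = 101+92+92+92+92+92+92+2+155 = 810 → 03 2a.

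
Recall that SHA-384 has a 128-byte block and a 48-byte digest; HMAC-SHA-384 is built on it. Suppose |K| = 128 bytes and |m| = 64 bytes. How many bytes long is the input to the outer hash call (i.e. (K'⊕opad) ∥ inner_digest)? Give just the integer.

176

Key is 128 ≤ 128 bytes, zero-padded: |K'| = 128.
Outer input = (K'⊕opad) ∥ H(inner) → 128 + 48 = 176 bytes.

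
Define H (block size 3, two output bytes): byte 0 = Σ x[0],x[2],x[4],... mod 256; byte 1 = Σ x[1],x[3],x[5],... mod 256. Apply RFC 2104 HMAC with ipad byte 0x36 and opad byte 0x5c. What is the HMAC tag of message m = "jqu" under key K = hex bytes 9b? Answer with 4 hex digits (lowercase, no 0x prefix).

Key hex bytes 9b is 1 byte ≤ B = 3; zero-pad to 3 bytes: K' = 9b 00 00.
K' ⊕ ipad = ad 36 36.  K' ⊕ opad = c7 5c 5c.
Inner input = (K'⊕ipad) ∥ m = ad 36 36 ∥ 6a 71 75.
Inner hash: even-index sum = 340 mod 256 = 84; odd-index sum = 277 mod 256 = 21 → 54 15.
Outer input = (K'⊕opad) ∥ inner = c7 5c 5c ∥ 54 15.
Outer hash (tag): even-index sum = 312 mod 256 = 56; odd-index sum = 176 mod 256 = 176 → 38 b0.

38b0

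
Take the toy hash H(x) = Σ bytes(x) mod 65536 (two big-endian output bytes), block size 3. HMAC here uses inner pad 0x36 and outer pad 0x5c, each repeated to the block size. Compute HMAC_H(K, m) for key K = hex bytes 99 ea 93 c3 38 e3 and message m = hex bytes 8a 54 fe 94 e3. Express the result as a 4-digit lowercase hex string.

01e7

Key hex bytes 99 ea 93 c3 38 e3 is 6 bytes > B = 3, so hash it first: H(key) = 03 f4, then zero-pad to 3 bytes: K' = 03 f4 00.
K' ⊕ ipad = 35 c2 36.  K' ⊕ opad = 5f a8 5c.
Inner input = (K'⊕ipad) ∥ m = 35 c2 36 ∥ 8a 54 fe 94 e3.
Inner hash: sum = 53+194+54+138+84+254+148+227 = 1152 → 04 80.
Outer input = (K'⊕opad) ∥ inner = 5f a8 5c ∥ 04 80.
Outer hash (tag): sum = 95+168+92+4+128 = 487 → 01 e7.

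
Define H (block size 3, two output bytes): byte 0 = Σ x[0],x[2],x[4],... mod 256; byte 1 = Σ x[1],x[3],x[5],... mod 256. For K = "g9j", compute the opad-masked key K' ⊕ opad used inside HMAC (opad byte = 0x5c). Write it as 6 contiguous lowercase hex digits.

3b6536

Key "g9j" = 67 39 6a is exactly B = 3 bytes: K' = 67 39 6a.
XOR each byte with 0x5c: 67⊕5c=3b, 39⊕5c=65, 6a⊕5c=36.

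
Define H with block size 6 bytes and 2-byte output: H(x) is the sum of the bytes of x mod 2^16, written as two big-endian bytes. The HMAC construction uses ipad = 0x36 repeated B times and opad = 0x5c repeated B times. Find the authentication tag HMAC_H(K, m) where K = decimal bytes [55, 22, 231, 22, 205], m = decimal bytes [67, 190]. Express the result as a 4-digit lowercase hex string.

Key decimal bytes [55, 22, 231, 22, 205] = 37 16 e7 16 cd is 5 bytes ≤ B = 6; zero-pad to 6 bytes: K' = 37 16 e7 16 cd 00.
K' ⊕ ipad = 01 20 d1 20 fb 36.  K' ⊕ opad = 6b 4a bb 4a 91 5c.
Inner input = (K'⊕ipad) ∥ m = 01 20 d1 20 fb 36 ∥ 43 be.
Inner hash: sum = 1+32+209+32+251+54+67+190 = 836 → 03 44.
Outer input = (K'⊕opad) ∥ inner = 6b 4a bb 4a 91 5c ∥ 03 44.
Outer hash (tag): sum = 107+74+187+74+145+92+3+68 = 750 → 02 ee.

02ee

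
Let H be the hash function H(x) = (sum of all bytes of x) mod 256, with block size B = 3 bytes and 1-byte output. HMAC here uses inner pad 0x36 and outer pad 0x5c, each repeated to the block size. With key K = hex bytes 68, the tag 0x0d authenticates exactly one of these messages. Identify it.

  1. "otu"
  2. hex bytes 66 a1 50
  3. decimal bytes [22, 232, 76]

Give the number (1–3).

2

Key hex bytes 68 is 1 byte ≤ B = 3; zero-pad to 3 bytes: K' = 68 00 00.
K' ⊕ ipad = 5e 36 36; K' ⊕ opad = 34 5c 5c.
m1: inner = H(5e 36 36 6f 74 75) = 22; tag = H(34 5c 5c 22) = 0e
m2: inner = H(5e 36 36 66 a1 50) = 21; tag = H(34 5c 5c 21) = 0d ← matches
m3: inner = H(5e 36 36 16 e8 4c) = 14; tag = H(34 5c 5c 14) = 00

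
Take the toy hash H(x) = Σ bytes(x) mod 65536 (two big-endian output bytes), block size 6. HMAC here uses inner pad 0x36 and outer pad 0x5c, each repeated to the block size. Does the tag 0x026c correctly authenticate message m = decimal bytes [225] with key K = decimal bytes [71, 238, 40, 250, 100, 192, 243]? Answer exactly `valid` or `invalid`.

Key decimal bytes [71, 238, 40, 250, 100, 192, 243] = 47 ee 28 fa 64 c0 f3 is 7 bytes > B = 6, so hash it first: H(key) = 04 6e, then zero-pad to 6 bytes: K' = 04 6e 00 00 00 00.
K' ⊕ ipad = 32 58 36 36 36 36; K' ⊕ opad = 58 32 5c 5c 5c 5c.
Inner hash: sum = 50+88+54+54+54+54+225 = 579 → 02 43.
Outer hash (recomputed tag): sum = 88+50+92+92+92+92+2+67 = 575 → 02 3f.
Recomputed tag = 023f; claimed = 026c → mismatch.

invalid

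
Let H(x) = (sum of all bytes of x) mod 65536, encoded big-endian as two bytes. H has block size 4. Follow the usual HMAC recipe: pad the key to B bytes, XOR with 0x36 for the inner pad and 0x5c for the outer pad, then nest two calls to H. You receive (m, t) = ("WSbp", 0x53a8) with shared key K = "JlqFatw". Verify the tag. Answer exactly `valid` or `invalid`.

Key "JlqFatw" = 4a 6c 71 46 61 74 77 is 7 bytes > B = 4, so hash it first: H(key) = 02 b9, then zero-pad to 4 bytes: K' = 02 b9 00 00.
K' ⊕ ipad = 34 8f 36 36; K' ⊕ opad = 5e e5 5c 5c.
Inner hash: sum = 52+143+54+54+87+83+98+112 = 683 → 02 ab.
Outer hash (recomputed tag): sum = 94+229+92+92+2+171 = 680 → 02 a8.
Recomputed tag = 02a8; claimed = 53a8 → mismatch.

invalid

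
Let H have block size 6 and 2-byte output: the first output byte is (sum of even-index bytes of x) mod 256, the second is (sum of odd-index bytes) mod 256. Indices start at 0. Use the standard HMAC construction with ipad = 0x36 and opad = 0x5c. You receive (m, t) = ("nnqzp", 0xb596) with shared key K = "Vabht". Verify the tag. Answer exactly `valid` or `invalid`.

invalid

Key "Vabht" = 56 61 62 68 74 is 5 bytes ≤ B = 6; zero-pad to 6 bytes: K' = 56 61 62 68 74 00.
K' ⊕ ipad = 60 57 54 5e 42 36; K' ⊕ opad = 0a 3d 3e 34 28 5c.
Inner hash: even-index sum = 581 mod 256 = 69; odd-index sum = 467 mod 256 = 211 → 45 d3.
Outer hash (recomputed tag): even-index sum = 181 mod 256 = 181; odd-index sum = 416 mod 256 = 160 → b5 a0.
Recomputed tag = b5a0; claimed = b596 → mismatch.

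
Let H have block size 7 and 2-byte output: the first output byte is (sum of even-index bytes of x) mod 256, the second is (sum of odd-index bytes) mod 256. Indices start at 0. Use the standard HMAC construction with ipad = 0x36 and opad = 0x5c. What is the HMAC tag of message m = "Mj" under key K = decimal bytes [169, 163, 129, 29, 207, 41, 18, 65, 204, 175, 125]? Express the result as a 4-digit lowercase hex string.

c4ab

Key decimal bytes [169, 163, 129, 29, 207, 41, 18, 65, 204, 175, 125] = a9 a3 81 1d cf 29 12 41 cc af 7d is 11 bytes > B = 7, so hash it first: H(key) = 54 d9, then zero-pad to 7 bytes: K' = 54 d9 00 00 00 00 00.
K' ⊕ ipad = 62 ef 36 36 36 36 36.  K' ⊕ opad = 08 85 5c 5c 5c 5c 5c.
Inner input = (K'⊕ipad) ∥ m = 62 ef 36 36 36 36 36 ∥ 4d 6a.
Inner hash: even-index sum = 366 mod 256 = 110; odd-index sum = 424 mod 256 = 168 → 6e a8.
Outer input = (K'⊕opad) ∥ inner = 08 85 5c 5c 5c 5c 5c ∥ 6e a8.
Outer hash (tag): even-index sum = 452 mod 256 = 196; odd-index sum = 427 mod 256 = 171 → c4 ab.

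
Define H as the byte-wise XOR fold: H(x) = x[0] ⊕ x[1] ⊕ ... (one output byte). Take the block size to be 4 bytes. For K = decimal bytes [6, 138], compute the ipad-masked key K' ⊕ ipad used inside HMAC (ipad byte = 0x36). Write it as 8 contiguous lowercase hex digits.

30bc3636

Key decimal bytes [6, 138] = 06 8a is 2 bytes ≤ B = 4; zero-pad to 4 bytes: K' = 06 8a 00 00.
XOR each byte with 0x36: 06⊕36=30, 8a⊕36=bc, 00⊕36=36, 00⊕36=36.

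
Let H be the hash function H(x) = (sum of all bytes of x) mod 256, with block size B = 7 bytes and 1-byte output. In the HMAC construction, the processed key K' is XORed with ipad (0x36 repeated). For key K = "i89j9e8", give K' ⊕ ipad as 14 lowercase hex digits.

Key "i89j9e8" = 69 38 39 6a 39 65 38 is exactly B = 7 bytes: K' = 69 38 39 6a 39 65 38.
XOR each byte with 0x36: 69⊕36=5f, 38⊕36=0e, 39⊕36=0f, 6a⊕36=5c, 39⊕36=0f, 65⊕36=53, 38⊕36=0e.

5f0e0f5c0f530e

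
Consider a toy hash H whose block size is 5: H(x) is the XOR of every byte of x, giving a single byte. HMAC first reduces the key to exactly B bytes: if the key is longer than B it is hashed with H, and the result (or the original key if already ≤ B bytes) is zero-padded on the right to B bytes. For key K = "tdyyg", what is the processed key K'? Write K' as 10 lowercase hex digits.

7464797967

Key "tdyyg" = 74 64 79 79 67 is exactly B = 5 bytes: K' = 74 64 79 79 67.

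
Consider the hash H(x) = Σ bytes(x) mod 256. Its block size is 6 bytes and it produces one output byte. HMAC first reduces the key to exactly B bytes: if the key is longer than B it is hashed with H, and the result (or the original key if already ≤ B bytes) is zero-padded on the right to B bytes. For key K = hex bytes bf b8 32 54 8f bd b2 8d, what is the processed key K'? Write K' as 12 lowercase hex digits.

880000000000

|K| = 8 > B = 6, so first hash the key.
H(K): sum = 191+184+50+84+143+189+178+141 = 1160; mod 256 = 136 → 88.
Zero-pad H(K) = 88 to 6 bytes: K' = 88 00 00 00 00 00.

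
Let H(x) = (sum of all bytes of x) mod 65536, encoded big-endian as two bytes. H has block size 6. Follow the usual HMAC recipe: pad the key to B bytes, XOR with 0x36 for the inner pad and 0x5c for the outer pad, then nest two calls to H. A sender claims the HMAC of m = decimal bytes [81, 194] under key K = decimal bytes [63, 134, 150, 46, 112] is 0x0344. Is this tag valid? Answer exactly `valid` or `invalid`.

Key decimal bytes [63, 134, 150, 46, 112] = 3f 86 96 2e 70 is 5 bytes ≤ B = 6; zero-pad to 6 bytes: K' = 3f 86 96 2e 70 00.
K' ⊕ ipad = 09 b0 a0 18 46 36; K' ⊕ opad = 63 da ca 72 2c 5c.
Inner hash: sum = 9+176+160+24+70+54+81+194 = 768 → 03 00.
Outer hash (recomputed tag): sum = 99+218+202+114+44+92+3+0 = 772 → 03 04.
Recomputed tag = 0304; claimed = 0344 → mismatch.

invalid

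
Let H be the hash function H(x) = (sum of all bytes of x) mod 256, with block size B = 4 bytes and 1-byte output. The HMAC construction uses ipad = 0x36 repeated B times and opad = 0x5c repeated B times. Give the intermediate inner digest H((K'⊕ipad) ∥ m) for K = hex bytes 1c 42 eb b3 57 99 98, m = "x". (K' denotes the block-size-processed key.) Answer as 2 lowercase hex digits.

cc

Key hex bytes 1c 42 eb b3 57 99 98 is 7 bytes > B = 4, so hash it first: H(key) = 84, then zero-pad to 4 bytes: K' = 84 00 00 00.
K' ⊕ ipad = b2 36 36 36.
Inner input = b2 36 36 36 ∥ 78.
Inner hash: sum = 178+54+54+54+120 = 460; mod 256 = 204 → cc.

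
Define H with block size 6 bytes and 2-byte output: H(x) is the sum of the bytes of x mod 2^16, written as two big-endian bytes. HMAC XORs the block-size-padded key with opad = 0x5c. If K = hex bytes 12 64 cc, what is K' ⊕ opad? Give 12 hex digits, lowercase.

Key hex bytes 12 64 cc is 3 bytes ≤ B = 6; zero-pad to 6 bytes: K' = 12 64 cc 00 00 00.
XOR each byte with 0x5c: 12⊕5c=4e, 64⊕5c=38, cc⊕5c=90, 00⊕5c=5c, 00⊕5c=5c, 00⊕5c=5c.

4e38905c5c5c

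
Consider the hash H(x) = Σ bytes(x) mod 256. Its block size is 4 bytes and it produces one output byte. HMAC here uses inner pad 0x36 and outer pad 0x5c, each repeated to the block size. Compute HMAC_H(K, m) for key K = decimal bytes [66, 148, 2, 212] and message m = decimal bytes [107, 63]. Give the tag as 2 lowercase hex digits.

a2

Key decimal bytes [66, 148, 2, 212] = 42 94 02 d4 is exactly B = 4 bytes: K' = 42 94 02 d4.
K' ⊕ ipad = 74 a2 34 e2.  K' ⊕ opad = 1e c8 5e 88.
Inner input = (K'⊕ipad) ∥ m = 74 a2 34 e2 ∥ 6b 3f.
Inner hash: sum = 116+162+52+226+107+63 = 726; mod 256 = 214 → d6.
Outer input = (K'⊕opad) ∥ inner = 1e c8 5e 88 ∥ d6.
Outer hash (tag): sum = 30+200+94+136+214 = 674; mod 256 = 162 → a2.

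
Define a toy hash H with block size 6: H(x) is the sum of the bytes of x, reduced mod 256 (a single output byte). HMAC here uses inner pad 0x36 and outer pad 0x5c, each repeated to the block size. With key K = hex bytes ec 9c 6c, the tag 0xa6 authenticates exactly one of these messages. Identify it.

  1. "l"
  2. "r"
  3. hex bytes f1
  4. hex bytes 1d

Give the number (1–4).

Key hex bytes ec 9c 6c is 3 bytes ≤ B = 6; zero-pad to 6 bytes: K' = ec 9c 6c 00 00 00.
K' ⊕ ipad = da aa 5a 36 36 36; K' ⊕ opad = b0 c0 30 5c 5c 5c.
m1: inner = H(da aa 5a 36 36 36 6c) = ec; tag = H(b0 c0 30 5c 5c 5c ec) = a0
m2: inner = H(da aa 5a 36 36 36 72) = f2; tag = H(b0 c0 30 5c 5c 5c f2) = a6 ← matches
m3: inner = H(da aa 5a 36 36 36 f1) = 71; tag = H(b0 c0 30 5c 5c 5c 71) = 25
m4: inner = H(da aa 5a 36 36 36 1d) = 9d; tag = H(b0 c0 30 5c 5c 5c 9d) = 51

2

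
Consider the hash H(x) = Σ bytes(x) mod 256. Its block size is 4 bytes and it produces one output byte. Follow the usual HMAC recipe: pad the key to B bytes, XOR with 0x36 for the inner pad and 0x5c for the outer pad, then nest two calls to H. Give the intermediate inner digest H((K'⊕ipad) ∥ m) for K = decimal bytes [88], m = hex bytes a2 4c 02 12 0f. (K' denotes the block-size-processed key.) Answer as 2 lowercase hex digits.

21

Key decimal bytes [88] = 58 is 1 byte ≤ B = 4; zero-pad to 4 bytes: K' = 58 00 00 00.
K' ⊕ ipad = 6e 36 36 36.
Inner input = 6e 36 36 36 ∥ a2 4c 02 12 0f.
Inner hash: sum = 110+54+54+54+162+76+2+18+15 = 545; mod 256 = 33 → 21.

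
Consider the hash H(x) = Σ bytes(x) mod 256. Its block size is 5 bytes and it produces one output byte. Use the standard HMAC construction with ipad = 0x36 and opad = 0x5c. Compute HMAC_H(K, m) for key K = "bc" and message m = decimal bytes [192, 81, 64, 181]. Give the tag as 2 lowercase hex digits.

e2

Key "bc" = 62 63 is 2 bytes ≤ B = 5; zero-pad to 5 bytes: K' = 62 63 00 00 00.
K' ⊕ ipad = 54 55 36 36 36.  K' ⊕ opad = 3e 3f 5c 5c 5c.
Inner input = (K'⊕ipad) ∥ m = 54 55 36 36 36 ∥ c0 51 40 b5.
Inner hash: sum = 84+85+54+54+54+192+81+64+181 = 849; mod 256 = 81 → 51.
Outer input = (K'⊕opad) ∥ inner = 3e 3f 5c 5c 5c ∥ 51.
Outer hash (tag): sum = 62+63+92+92+92+81 = 482; mod 256 = 226 → e2.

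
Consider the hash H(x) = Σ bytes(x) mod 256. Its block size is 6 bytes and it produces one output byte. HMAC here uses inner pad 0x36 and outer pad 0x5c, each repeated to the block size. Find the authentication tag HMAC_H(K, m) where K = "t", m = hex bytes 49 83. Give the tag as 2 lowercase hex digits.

Key "t" = 74 is 1 byte ≤ B = 6; zero-pad to 6 bytes: K' = 74 00 00 00 00 00.
K' ⊕ ipad = 42 36 36 36 36 36.  K' ⊕ opad = 28 5c 5c 5c 5c 5c.
Inner input = (K'⊕ipad) ∥ m = 42 36 36 36 36 36 ∥ 49 83.
Inner hash: sum = 66+54+54+54+54+54+73+131 = 540; mod 256 = 28 → 1c.
Outer input = (K'⊕opad) ∥ inner = 28 5c 5c 5c 5c 5c ∥ 1c.
Outer hash (tag): sum = 40+92+92+92+92+92+28 = 528; mod 256 = 16 → 10.

10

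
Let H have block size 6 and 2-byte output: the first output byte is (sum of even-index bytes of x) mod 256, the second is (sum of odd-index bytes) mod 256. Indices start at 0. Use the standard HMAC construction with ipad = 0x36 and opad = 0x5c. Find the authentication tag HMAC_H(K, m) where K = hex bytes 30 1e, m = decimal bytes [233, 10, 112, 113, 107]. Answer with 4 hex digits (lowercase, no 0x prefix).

Key hex bytes 30 1e is 2 bytes ≤ B = 6; zero-pad to 6 bytes: K' = 30 1e 00 00 00 00.
K' ⊕ ipad = 06 28 36 36 36 36.  K' ⊕ opad = 6c 42 5c 5c 5c 5c.
Inner input = (K'⊕ipad) ∥ m = 06 28 36 36 36 36 ∥ e9 0a 70 71 6b.
Inner hash: even-index sum = 566 mod 256 = 54; odd-index sum = 271 mod 256 = 15 → 36 0f.
Outer input = (K'⊕opad) ∥ inner = 6c 42 5c 5c 5c 5c ∥ 36 0f.
Outer hash (tag): even-index sum = 346 mod 256 = 90; odd-index sum = 265 mod 256 = 9 → 5a 09.

5a09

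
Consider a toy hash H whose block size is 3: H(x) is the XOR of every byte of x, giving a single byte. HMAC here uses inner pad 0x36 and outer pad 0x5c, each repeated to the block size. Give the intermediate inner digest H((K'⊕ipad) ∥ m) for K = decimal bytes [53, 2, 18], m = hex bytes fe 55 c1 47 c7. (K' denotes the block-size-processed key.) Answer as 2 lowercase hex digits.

Key decimal bytes [53, 2, 18] = 35 02 12 is exactly B = 3 bytes: K' = 35 02 12.
K' ⊕ ipad = 03 34 24.
Inner input = 03 34 24 ∥ fe 55 c1 47 c7.
Inner hash: XOR 03⊕34⊕24⊕fe⊕55⊕c1⊕47⊕c7 = f9.

f9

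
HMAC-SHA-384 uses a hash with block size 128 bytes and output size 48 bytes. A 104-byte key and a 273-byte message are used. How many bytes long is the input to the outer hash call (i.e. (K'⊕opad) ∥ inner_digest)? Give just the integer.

176

Key is 104 ≤ 128 bytes, zero-padded: |K'| = 128.
Outer input = (K'⊕opad) ∥ H(inner) → 128 + 48 = 176 bytes.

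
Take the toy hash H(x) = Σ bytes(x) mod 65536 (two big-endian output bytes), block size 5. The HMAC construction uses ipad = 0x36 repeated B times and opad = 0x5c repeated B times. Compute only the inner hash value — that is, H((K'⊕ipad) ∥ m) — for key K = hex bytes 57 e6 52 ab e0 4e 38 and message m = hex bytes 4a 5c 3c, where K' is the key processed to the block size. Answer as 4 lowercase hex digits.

024f

Key hex bytes 57 e6 52 ab e0 4e 38 is 7 bytes > B = 5, so hash it first: H(key) = 03 a0, then zero-pad to 5 bytes: K' = 03 a0 00 00 00.
K' ⊕ ipad = 35 96 36 36 36.
Inner input = 35 96 36 36 36 ∥ 4a 5c 3c.
Inner hash: sum = 53+150+54+54+54+74+92+60 = 591 → 02 4f.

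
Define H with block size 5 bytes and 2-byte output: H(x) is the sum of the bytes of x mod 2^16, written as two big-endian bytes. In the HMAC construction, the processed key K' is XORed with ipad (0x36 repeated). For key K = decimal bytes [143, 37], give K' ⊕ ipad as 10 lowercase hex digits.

Key decimal bytes [143, 37] = 8f 25 is 2 bytes ≤ B = 5; zero-pad to 5 bytes: K' = 8f 25 00 00 00.
XOR each byte with 0x36: 8f⊕36=b9, 25⊕36=13, 00⊕36=36, 00⊕36=36, 00⊕36=36.

b913363636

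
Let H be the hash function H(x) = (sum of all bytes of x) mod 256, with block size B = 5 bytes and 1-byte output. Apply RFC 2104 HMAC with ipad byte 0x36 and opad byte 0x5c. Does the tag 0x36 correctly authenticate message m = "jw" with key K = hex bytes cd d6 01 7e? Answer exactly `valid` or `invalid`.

invalid

Key hex bytes cd d6 01 7e is 4 bytes ≤ B = 5; zero-pad to 5 bytes: K' = cd d6 01 7e 00.
K' ⊕ ipad = fb e0 37 48 36; K' ⊕ opad = 91 8a 5d 22 5c.
Inner hash: sum = 251+224+55+72+54+106+119 = 881; mod 256 = 113 → 71.
Outer hash (recomputed tag): sum = 145+138+93+34+92+113 = 615; mod 256 = 103 → 67.
Recomputed tag = 67; claimed = 36 → mismatch.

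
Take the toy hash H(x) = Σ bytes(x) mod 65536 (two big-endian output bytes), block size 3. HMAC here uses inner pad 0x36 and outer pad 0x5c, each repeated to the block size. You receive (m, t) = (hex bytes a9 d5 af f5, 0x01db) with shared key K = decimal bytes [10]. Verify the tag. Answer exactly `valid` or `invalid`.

valid

Key decimal bytes [10] = 0a is 1 byte ≤ B = 3; zero-pad to 3 bytes: K' = 0a 00 00.
K' ⊕ ipad = 3c 36 36; K' ⊕ opad = 56 5c 5c.
Inner hash: sum = 60+54+54+169+213+175+245 = 970 → 03 ca.
Outer hash (recomputed tag): sum = 86+92+92+3+202 = 475 → 01 db.
Recomputed tag = 01db; claimed = 01db → match.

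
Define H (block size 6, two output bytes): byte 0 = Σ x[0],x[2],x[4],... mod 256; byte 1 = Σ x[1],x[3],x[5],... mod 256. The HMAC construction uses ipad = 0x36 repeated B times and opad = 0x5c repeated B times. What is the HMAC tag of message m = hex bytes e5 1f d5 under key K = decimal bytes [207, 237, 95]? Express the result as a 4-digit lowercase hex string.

Key decimal bytes [207, 237, 95] = cf ed 5f is 3 bytes ≤ B = 6; zero-pad to 6 bytes: K' = cf ed 5f 00 00 00.
K' ⊕ ipad = f9 db 69 36 36 36.  K' ⊕ opad = 93 b1 03 5c 5c 5c.
Inner input = (K'⊕ipad) ∥ m = f9 db 69 36 36 36 ∥ e5 1f d5.
Inner hash: even-index sum = 850 mod 256 = 82; odd-index sum = 358 mod 256 = 102 → 52 66.
Outer input = (K'⊕opad) ∥ inner = 93 b1 03 5c 5c 5c ∥ 52 66.
Outer hash (tag): even-index sum = 324 mod 256 = 68; odd-index sum = 463 mod 256 = 207 → 44 cf.

44cf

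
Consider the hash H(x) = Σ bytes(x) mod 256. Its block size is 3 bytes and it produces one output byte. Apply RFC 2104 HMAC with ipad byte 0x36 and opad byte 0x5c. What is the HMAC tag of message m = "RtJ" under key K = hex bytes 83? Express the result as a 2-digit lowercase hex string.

c8

Key hex bytes 83 is 1 byte ≤ B = 3; zero-pad to 3 bytes: K' = 83 00 00.
K' ⊕ ipad = b5 36 36.  K' ⊕ opad = df 5c 5c.
Inner input = (K'⊕ipad) ∥ m = b5 36 36 ∥ 52 74 4a.
Inner hash: sum = 181+54+54+82+116+74 = 561; mod 256 = 49 → 31.
Outer input = (K'⊕opad) ∥ inner = df 5c 5c ∥ 31.
Outer hash (tag): sum = 223+92+92+49 = 456; mod 256 = 200 → c8.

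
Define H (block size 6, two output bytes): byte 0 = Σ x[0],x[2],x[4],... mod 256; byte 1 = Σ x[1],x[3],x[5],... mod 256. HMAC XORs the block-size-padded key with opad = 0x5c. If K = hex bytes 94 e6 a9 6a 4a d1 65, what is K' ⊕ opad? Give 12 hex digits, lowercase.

b07d5c5c5c5c

Key hex bytes 94 e6 a9 6a 4a d1 65 is 7 bytes > B = 6, so hash it first: H(key) = ec 21, then zero-pad to 6 bytes: K' = ec 21 00 00 00 00.
XOR each byte with 0x5c: ec⊕5c=b0, 21⊕5c=7d, 00⊕5c=5c, 00⊕5c=5c, 00⊕5c=5c, 00⊕5c=5c.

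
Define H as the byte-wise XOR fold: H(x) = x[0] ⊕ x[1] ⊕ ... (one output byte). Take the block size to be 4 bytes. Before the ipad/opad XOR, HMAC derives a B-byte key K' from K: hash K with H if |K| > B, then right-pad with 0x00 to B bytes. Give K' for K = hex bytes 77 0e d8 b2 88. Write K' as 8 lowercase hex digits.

9b000000

|K| = 5 > B = 4, so first hash the key.
H(K): XOR 77⊕0e⊕d8⊕b2⊕88 = 9b.
Zero-pad H(K) = 9b to 4 bytes: K' = 9b 00 00 00.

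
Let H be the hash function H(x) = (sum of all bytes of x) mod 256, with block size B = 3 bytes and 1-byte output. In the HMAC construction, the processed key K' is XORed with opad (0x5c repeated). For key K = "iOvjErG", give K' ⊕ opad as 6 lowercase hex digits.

Key "iOvjErG" = 69 4f 76 6a 45 72 47 is 7 bytes > B = 3, so hash it first: H(key) = 96, then zero-pad to 3 bytes: K' = 96 00 00.
XOR each byte with 0x5c: 96⊕5c=ca, 00⊕5c=5c, 00⊕5c=5c.

ca5c5c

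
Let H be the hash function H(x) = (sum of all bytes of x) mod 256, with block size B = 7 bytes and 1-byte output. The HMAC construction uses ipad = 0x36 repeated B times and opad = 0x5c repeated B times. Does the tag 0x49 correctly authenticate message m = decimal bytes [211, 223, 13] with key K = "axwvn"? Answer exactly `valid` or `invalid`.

valid

Key "axwvn" = 61 78 77 76 6e is 5 bytes ≤ B = 7; zero-pad to 7 bytes: K' = 61 78 77 76 6e 00 00.
K' ⊕ ipad = 57 4e 41 40 58 36 36; K' ⊕ opad = 3d 24 2b 2a 32 5c 5c.
Inner hash: sum = 87+78+65+64+88+54+54+211+223+13 = 937; mod 256 = 169 → a9.
Outer hash (recomputed tag): sum = 61+36+43+42+50+92+92+169 = 585; mod 256 = 73 → 49.
Recomputed tag = 49; claimed = 49 → match.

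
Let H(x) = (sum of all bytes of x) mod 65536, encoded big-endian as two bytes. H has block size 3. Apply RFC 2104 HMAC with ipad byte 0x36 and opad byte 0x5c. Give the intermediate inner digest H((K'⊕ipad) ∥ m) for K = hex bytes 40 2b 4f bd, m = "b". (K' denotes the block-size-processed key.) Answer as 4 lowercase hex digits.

0110

Key hex bytes 40 2b 4f bd is 4 bytes > B = 3, so hash it first: H(key) = 01 77, then zero-pad to 3 bytes: K' = 01 77 00.
K' ⊕ ipad = 37 41 36.
Inner input = 37 41 36 ∥ 62.
Inner hash: sum = 55+65+54+98 = 272 → 01 10.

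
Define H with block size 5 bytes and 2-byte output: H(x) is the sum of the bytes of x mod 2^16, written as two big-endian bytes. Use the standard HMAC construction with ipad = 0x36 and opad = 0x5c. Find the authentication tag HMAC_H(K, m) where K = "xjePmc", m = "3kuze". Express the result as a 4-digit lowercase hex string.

Key "xjePmc" = 78 6a 65 50 6d 63 is 6 bytes > B = 5, so hash it first: H(key) = 02 67, then zero-pad to 5 bytes: K' = 02 67 00 00 00.
K' ⊕ ipad = 34 51 36 36 36.  K' ⊕ opad = 5e 3b 5c 5c 5c.
Inner input = (K'⊕ipad) ∥ m = 34 51 36 36 36 ∥ 33 6b 75 7a 65.
Inner hash: sum = 52+81+54+54+54+51+107+117+122+101 = 793 → 03 19.
Outer input = (K'⊕opad) ∥ inner = 5e 3b 5c 5c 5c ∥ 03 19.
Outer hash (tag): sum = 94+59+92+92+92+3+25 = 457 → 01 c9.

01c9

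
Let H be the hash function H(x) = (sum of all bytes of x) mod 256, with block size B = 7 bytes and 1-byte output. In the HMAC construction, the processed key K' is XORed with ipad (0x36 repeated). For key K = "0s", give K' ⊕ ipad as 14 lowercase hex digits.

Key "0s" = 30 73 is 2 bytes ≤ B = 7; zero-pad to 7 bytes: K' = 30 73 00 00 00 00 00.
XOR each byte with 0x36: 30⊕36=06, 73⊕36=45, 00⊕36=36, 00⊕36=36, 00⊕36=36, 00⊕36=36, 00⊕36=36.

06453636363636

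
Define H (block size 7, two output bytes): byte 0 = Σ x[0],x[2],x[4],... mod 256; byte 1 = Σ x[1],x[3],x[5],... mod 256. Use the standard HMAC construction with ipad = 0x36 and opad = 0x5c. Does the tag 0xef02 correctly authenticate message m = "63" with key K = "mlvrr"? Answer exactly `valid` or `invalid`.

Key "mlvrr" = 6d 6c 76 72 72 is 5 bytes ≤ B = 7; zero-pad to 7 bytes: K' = 6d 6c 76 72 72 00 00.
K' ⊕ ipad = 5b 5a 40 44 44 36 36; K' ⊕ opad = 31 30 2a 2e 2e 5c 5c.
Inner hash: even-index sum = 328 mod 256 = 72; odd-index sum = 266 mod 256 = 10 → 48 0a.
Outer hash (recomputed tag): even-index sum = 239 mod 256 = 239; odd-index sum = 258 mod 256 = 2 → ef 02.
Recomputed tag = ef02; claimed = ef02 → match.

valid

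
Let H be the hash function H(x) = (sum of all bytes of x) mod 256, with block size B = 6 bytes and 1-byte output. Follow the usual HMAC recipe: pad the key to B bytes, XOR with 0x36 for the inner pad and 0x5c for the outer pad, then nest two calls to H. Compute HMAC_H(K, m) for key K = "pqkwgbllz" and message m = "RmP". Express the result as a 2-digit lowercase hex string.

53

Key "pqkwgbllz" = 70 71 6b 77 67 62 6c 6c 7a is 9 bytes > B = 6, so hash it first: H(key) = de, then zero-pad to 6 bytes: K' = de 00 00 00 00 00.
K' ⊕ ipad = e8 36 36 36 36 36.  K' ⊕ opad = 82 5c 5c 5c 5c 5c.
Inner input = (K'⊕ipad) ∥ m = e8 36 36 36 36 36 ∥ 52 6d 50.
Inner hash: sum = 232+54+54+54+54+54+82+109+80 = 773; mod 256 = 5 → 05.
Outer input = (K'⊕opad) ∥ inner = 82 5c 5c 5c 5c 5c ∥ 05.
Outer hash (tag): sum = 130+92+92+92+92+92+5 = 595; mod 256 = 83 → 53.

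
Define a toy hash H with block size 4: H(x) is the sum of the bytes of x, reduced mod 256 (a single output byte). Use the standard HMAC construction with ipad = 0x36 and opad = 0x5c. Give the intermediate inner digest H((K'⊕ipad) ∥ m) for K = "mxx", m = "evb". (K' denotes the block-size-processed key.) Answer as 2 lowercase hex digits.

6a

Key "mxx" = 6d 78 78 is 3 bytes ≤ B = 4; zero-pad to 4 bytes: K' = 6d 78 78 00.
K' ⊕ ipad = 5b 4e 4e 36.
Inner input = 5b 4e 4e 36 ∥ 65 76 62.
Inner hash: sum = 91+78+78+54+101+118+98 = 618; mod 256 = 106 → 6a.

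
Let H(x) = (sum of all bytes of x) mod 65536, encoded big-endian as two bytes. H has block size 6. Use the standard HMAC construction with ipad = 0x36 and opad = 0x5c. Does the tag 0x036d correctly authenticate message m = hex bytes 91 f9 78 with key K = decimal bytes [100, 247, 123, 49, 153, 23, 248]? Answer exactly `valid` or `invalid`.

Key decimal bytes [100, 247, 123, 49, 153, 23, 248] = 64 f7 7b 31 99 17 f8 is 7 bytes > B = 6, so hash it first: H(key) = 03 af, then zero-pad to 6 bytes: K' = 03 af 00 00 00 00.
K' ⊕ ipad = 35 99 36 36 36 36; K' ⊕ opad = 5f f3 5c 5c 5c 5c.
Inner hash: sum = 53+153+54+54+54+54+145+249+120 = 936 → 03 a8.
Outer hash (recomputed tag): sum = 95+243+92+92+92+92+3+168 = 877 → 03 6d.
Recomputed tag = 036d; claimed = 036d → match.

valid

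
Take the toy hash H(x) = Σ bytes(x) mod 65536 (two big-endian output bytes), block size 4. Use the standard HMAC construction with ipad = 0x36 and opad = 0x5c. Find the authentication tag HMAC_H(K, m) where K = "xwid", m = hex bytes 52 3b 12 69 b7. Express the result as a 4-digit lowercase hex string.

Key "xwid" = 78 77 69 64 is exactly B = 4 bytes: K' = 78 77 69 64.
K' ⊕ ipad = 4e 41 5f 52.  K' ⊕ opad = 24 2b 35 38.
Inner input = (K'⊕ipad) ∥ m = 4e 41 5f 52 ∥ 52 3b 12 69 b7.
Inner hash: sum = 78+65+95+82+82+59+18+105+183 = 767 → 02 ff.
Outer input = (K'⊕opad) ∥ inner = 24 2b 35 38 ∥ 02 ff.
Outer hash (tag): sum = 36+43+53+56+2+255 = 445 → 01 bd.

01bd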